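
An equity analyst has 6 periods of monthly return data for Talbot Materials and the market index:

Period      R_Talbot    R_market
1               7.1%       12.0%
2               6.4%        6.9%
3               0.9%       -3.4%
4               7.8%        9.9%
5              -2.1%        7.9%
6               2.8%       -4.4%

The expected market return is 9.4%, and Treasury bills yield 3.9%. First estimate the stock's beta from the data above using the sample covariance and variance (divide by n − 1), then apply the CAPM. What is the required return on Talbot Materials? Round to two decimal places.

Mean R_i = (7.1 + 6.4 + 0.9 + 7.8 − 2.1 + 2.8) / 6 = 3.8167%
Mean R_m = (12.0 + 6.9 − 3.4 + 9.9 + 7.9 − 4.4) / 6 = 4.8167%
Σ(R_i − R̄_i)(R_m − R̄_m) = 64.3083  ⇒  Cov = 64.3083 / 5 = 12.8617
Σ(R_m − R̄_m)² = 243.7483  ⇒  Var(R_m) = 243.7483 / 5 = 48.7497
β = Cov / Var(R_m) = 12.8617 / 48.7497 = 0.2638
MRP = 9.4% − 3.9% = 5.50%
E(R) = R_f + β × MRP = 3.9% + 0.2638 × 5.5% = 5.35%

5.35%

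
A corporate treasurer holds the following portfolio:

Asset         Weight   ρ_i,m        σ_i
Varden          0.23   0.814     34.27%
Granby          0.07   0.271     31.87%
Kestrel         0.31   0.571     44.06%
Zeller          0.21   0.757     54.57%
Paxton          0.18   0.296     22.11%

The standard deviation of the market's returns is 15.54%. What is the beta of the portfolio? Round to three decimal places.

1.588

β_Varden = 0.814 × 34.27% / 15.54% = 1.7951
β_Granby = 0.271 × 31.87% / 15.54% = 0.5558
β_Kestrel = 0.571 × 44.06% / 15.54% = 1.6189
β_Zeller = 0.757 × 54.57% / 15.54% = 2.6583
β_Paxton = 0.296 × 22.11% / 15.54% = 0.4211
β_P = Σ w_i β_i = 0.23×1.7951 + 0.07×0.5558 + 0.31×1.6189 + 0.21×2.6583 + 0.18×0.4211 = 1.5877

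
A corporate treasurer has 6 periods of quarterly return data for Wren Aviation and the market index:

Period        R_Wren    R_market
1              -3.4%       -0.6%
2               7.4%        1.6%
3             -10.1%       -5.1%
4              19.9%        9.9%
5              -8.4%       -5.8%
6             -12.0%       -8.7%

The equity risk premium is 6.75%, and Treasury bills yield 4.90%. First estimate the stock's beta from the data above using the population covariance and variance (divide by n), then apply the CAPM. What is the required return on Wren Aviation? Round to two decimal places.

17.15%

Mean R_i = (-3.4 + 7.4 − 10.1 + 19.9 − 8.4 − 12.0) / 6 = -1.1000%
Mean R_m = (-0.6 + 1.6 − 5.1 + 9.9 − 5.8 − 8.7) / 6 = -1.4500%
Σ(R_i − R̄_i)(R_m − R̄_m) = 405.9500  ⇒  Cov = 405.9500 / 6 = 67.6583
Σ(R_m − R̄_m)² = 223.6550  ⇒  Var(R_m) = 223.6550 / 6 = 37.2758
β = Cov / Var(R_m) = 67.6583 / 37.2758 = 1.8151
E(R) = R_f + β × MRP = 4.90% + 1.8151 × 6.75% = 17.15%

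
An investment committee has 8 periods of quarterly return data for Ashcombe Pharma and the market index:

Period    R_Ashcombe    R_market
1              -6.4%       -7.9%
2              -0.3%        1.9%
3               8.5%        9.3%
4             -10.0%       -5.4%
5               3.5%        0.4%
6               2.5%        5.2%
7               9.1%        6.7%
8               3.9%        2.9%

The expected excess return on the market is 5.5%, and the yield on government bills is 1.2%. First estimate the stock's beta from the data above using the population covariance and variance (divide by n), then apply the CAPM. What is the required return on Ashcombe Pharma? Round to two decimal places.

Mean R_i = (-6.4 − 0.3 + 8.5 − 10.0 + 3.5 + 2.5 + 9.1 + 3.9) / 8 = 1.3500%
Mean R_m = (-7.9 + 1.9 + 9.3 − 5.4 + 0.4 + 5.2 + 6.7 + 2.9) / 8 = 1.6375%
Σ(R_i − R̄_i)(R_m − R̄_m) = 252.0350  ⇒  Cov = 252.0350 / 8 = 31.5044
Σ(R_m − R̄_m)² = 240.7188  ⇒  Var(R_m) = 240.7188 / 8 = 30.0899
β = Cov / Var(R_m) = 31.5044 / 30.0899 = 1.0470
E(R) = R_f + β × MRP = 1.2% + 1.0470 × 5.5% = 6.96%

6.96%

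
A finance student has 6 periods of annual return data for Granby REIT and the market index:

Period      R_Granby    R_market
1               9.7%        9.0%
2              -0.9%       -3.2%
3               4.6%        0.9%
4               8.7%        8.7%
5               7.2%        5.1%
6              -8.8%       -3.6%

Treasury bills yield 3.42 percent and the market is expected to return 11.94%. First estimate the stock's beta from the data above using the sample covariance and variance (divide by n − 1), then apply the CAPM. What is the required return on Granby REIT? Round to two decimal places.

13.09%

Mean R_i = (9.7 − 0.9 + 4.6 + 8.7 + 7.2 − 8.8) / 6 = 3.4167%
Mean R_m = (9.0 − 3.2 + 0.9 + 8.7 + 5.1 − 3.6) / 6 = 2.8167%
Σ(R_i − R̄_i)(R_m − R̄_m) = 180.6683  ⇒  Cov = 180.6683 / 5 = 36.1337
Σ(R_m − R̄_m)² = 159.1083  ⇒  Var(R_m) = 159.1083 / 5 = 31.8217
β = Cov / Var(R_m) = 36.1337 / 31.8217 = 1.1355
MRP = 11.94% − 3.42% = 8.52%
E(R) = R_f + β × MRP = 3.42% + 1.1355 × 8.52% = 13.09%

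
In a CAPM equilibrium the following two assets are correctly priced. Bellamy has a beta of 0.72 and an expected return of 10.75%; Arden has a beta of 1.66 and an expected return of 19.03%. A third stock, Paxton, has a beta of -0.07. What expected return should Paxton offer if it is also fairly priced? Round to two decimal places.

3.79%

MRP (SML slope) = (19.03% − 10.75%) / (1.66 − 0.72) = 8.28% / 0.94 = 8.8085%
R_f (intercept) = 10.75% − 0.72 × 8.8085% = 4.4079%
E(R_Paxton) = R_f + β × MRP = 4.4079% + -0.07 × 8.8085% = 3.79%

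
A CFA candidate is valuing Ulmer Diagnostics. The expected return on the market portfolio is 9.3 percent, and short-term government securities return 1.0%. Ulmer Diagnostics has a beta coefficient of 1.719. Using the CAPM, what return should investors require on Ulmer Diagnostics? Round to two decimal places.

15.27%

Market risk premium = E(R_m) − R_f = 9.3% − 1.0% = 8.30%
E(R) = R_f + β × MRP = 1.0% + 1.719 × 8.3% = 15.27%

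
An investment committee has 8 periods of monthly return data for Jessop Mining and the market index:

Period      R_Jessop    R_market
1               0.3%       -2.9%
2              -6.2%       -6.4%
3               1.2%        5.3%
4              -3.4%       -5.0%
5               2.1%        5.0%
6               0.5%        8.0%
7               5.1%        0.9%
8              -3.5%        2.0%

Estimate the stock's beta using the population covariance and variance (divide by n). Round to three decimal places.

0.408

Mean R_i = (0.3 − 6.2 + 1.2 − 3.4 + 2.1 + 0.5 + 5.1 − 3.5) / 8 = -0.4875%
Mean R_m = (-2.9 − 6.4 + 5.3 − 5.0 + 5.0 + 8.0 + 0.9 + 2.0) / 8 = 0.8625%
Σ(R_i − R̄_i)(R_m − R̄_m) = 77.6238  ⇒  Cov = 77.6238 / 8 = 9.7030
Σ(R_m − R̄_m)² = 190.3188  ⇒  Var(R_m) = 190.3188 / 8 = 23.7899
β = Cov / Var(R_m) = 9.7030 / 23.7899 = 0.4079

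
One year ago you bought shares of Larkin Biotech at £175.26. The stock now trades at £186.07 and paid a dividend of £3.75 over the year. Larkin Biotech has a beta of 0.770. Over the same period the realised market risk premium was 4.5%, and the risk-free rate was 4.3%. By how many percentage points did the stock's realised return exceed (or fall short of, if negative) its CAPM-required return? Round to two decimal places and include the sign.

+0.54%

Realised HPR = (P1 + D1 − P0) / P0 = (186.07 + 3.75 − 175.26) / 175.26 = 14.56 / 175.26 = 8.3077%
CAPM required = R_f + β·MRP = 4.3% + 0.770 × 4.5% = 7.7650%
α = realised − required = 8.3077% − 7.7650% = +0.54%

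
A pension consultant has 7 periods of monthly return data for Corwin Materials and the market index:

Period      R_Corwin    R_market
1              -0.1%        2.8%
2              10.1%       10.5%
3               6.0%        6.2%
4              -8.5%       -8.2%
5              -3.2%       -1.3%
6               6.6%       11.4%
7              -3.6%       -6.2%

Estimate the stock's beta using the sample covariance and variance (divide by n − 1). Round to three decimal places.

0.827

Mean R_i = (-0.1 + 10.1 + 6.0 − 8.5 − 3.2 + 6.6 − 3.6) / 7 = 1.0429%
Mean R_m = (2.8 + 10.5 + 6.2 − 8.2 − 1.3 + 11.4 − 6.2) / 7 = 2.1714%
Σ(R_i − R̄_i)(R_m − R̄_m) = 298.5386  ⇒  Cov = 298.5386 / 6 = 49.7564
Σ(R_m − R̄_m)² = 360.8543  ⇒  Var(R_m) = 360.8543 / 6 = 60.1424
β = Cov / Var(R_m) = 49.7564 / 60.1424 = 0.8273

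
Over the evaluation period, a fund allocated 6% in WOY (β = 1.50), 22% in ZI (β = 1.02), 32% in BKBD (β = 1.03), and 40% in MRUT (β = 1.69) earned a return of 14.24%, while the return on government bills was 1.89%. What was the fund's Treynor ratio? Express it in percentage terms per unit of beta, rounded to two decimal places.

9.36%

β_P = 0.06×1.50 + 0.22×1.02 + 0.32×1.03 + 0.40×1.69 = 1.3200
Treynor = (R_P − R_f) / β_P = (14.24% − 1.89%) / 1.3200 = 12.35% / 1.3200 = 9.36%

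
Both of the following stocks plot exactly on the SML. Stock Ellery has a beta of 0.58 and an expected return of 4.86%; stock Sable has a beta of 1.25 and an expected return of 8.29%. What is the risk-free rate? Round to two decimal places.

1.89%

Both satisfy E(R) = R_f + β·MRP, so the slope of the SML is
MRP = (8.29% − 4.86%) / (1.25 − 0.58) = 3.43% / 0.67 = 5.1194%
R_f = E(R_Ellery) − β_Ellery·MRP = 4.86% − 0.58 × 5.1194% = 1.8907%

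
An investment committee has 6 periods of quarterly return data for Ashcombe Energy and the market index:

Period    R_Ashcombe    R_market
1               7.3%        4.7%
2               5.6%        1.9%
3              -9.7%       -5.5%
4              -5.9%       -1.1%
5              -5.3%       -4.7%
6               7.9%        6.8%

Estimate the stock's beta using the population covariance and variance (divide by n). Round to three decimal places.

Mean R_i = (7.3 + 5.6 − 9.7 − 5.9 − 5.3 + 7.9) / 6 = -0.0167%
Mean R_m = (4.7 + 1.9 − 5.5 − 1.1 − 4.7 + 6.8) / 6 = 0.3500%
Σ(R_i − R̄_i)(R_m − R̄_m) = 183.4550  ⇒  Cov = 183.4550 / 6 = 30.5758
Σ(R_m − R̄_m)² = 124.7550  ⇒  Var(R_m) = 124.7550 / 6 = 20.7925
β = Cov / Var(R_m) = 30.5758 / 20.7925 = 1.4705

1.471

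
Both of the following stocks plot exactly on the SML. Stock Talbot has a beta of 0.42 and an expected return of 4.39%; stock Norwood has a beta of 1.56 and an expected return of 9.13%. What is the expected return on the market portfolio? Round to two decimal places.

Both satisfy E(R) = R_f + β·MRP, so the slope of the SML is
MRP = (9.13% − 4.39%) / (1.56 − 0.42) = 4.74% / 1.14 = 4.1579%
R_f = E(R_Talbot) − β_Talbot·MRP = 4.39% − 0.42 × 4.1579% = 2.6437%
E(R_m) = R_f + MRP = 2.6437% + 4.1579% = 6.80%

6.80%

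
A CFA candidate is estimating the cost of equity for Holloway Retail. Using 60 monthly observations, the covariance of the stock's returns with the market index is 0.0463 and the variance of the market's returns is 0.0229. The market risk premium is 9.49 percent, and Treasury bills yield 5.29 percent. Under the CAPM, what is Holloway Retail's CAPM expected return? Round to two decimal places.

24.48%

β = Cov(R_i, R_m) / Var(R_m) = 0.0463 / 0.0229 = 2.0218
E(R) = R_f + β × MRP = 5.29% + 2.0218 × 9.49% = 24.48%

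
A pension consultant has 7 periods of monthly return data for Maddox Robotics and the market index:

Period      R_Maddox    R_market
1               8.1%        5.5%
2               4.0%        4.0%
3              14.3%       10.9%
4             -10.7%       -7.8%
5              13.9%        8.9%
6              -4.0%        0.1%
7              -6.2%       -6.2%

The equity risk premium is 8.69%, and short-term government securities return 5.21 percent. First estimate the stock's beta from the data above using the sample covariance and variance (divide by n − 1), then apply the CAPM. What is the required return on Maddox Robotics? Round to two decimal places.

16.97%

Mean R_i = (8.1 + 4.0 + 14.3 − 10.7 + 13.9 − 4.0 − 6.2) / 7 = 2.7714%
Mean R_m = (5.5 + 4.0 + 10.9 − 7.8 + 8.9 + 0.1 − 6.2) / 7 = 2.2000%
Σ(R_i − R̄_i)(R_m − R̄_m) = 418.9500  ⇒  Cov = 418.9500 / 6 = 69.8250
Σ(R_m − R̄_m)² = 309.6800  ⇒  Var(R_m) = 309.6800 / 6 = 51.6133
β = Cov / Var(R_m) = 69.8250 / 51.6133 = 1.3528
E(R) = R_f + β × MRP = 5.21% + 1.3528 × 8.69% = 16.97%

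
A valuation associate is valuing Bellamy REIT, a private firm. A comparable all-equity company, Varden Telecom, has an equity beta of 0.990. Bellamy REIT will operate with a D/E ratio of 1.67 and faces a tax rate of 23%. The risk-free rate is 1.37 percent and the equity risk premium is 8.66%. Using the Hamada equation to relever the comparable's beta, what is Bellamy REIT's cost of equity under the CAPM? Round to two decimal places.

20.97%

β_L = β_U × [1 + (1 − t)(D/E)] = 0.990 × [1 + (1 − 0.23) × 1.67]
    = 0.990 × [1 + 0.77 × 1.67] = 0.990 × 2.2859 = 2.2630
E(R) = R_f + β_L × MRP = 1.37% + 2.2630 × 8.66% = 20.97%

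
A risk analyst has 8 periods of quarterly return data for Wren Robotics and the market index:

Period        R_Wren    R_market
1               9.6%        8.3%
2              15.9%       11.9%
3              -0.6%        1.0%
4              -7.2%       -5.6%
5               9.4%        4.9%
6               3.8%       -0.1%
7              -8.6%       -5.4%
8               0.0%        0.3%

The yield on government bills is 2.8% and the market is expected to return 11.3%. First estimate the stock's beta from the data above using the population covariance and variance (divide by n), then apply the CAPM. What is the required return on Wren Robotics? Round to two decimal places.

Mean R_i = (9.6 + 15.9 − 0.6 − 7.2 + 9.4 + 3.8 − 8.6 + 0.0) / 8 = 2.7875%
Mean R_m = (8.3 + 11.9 + 1.0 − 5.6 + 4.9 − 0.1 − 5.4 + 0.3) / 8 = 1.9125%
Σ(R_i − R̄_i)(R_m − R̄_m) = 358.0813  ⇒  Cov = 358.0813 / 8 = 44.7602
Σ(R_m − R̄_m)² = 266.8688  ⇒  Var(R_m) = 266.8688 / 8 = 33.3586
β = Cov / Var(R_m) = 44.7602 / 33.3586 = 1.3418
MRP = 11.3% − 2.8% = 8.50%
E(R) = R_f + β × MRP = 2.8% + 1.3418 × 8.5% = 14.21%

14.21%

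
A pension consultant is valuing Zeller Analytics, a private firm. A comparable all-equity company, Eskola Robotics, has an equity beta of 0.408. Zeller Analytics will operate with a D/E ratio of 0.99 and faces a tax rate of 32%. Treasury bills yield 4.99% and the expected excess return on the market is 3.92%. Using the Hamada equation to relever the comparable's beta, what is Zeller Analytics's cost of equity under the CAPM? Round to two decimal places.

β_L = β_U × [1 + (1 − t)(D/E)] = 0.408 × [1 + (1 − 0.32) × 0.99]
    = 0.408 × [1 + 0.68 × 0.99] = 0.408 × 1.6732 = 0.6827
E(R) = R_f + β_L × MRP = 4.99% + 0.6827 × 3.92% = 7.67%

7.67%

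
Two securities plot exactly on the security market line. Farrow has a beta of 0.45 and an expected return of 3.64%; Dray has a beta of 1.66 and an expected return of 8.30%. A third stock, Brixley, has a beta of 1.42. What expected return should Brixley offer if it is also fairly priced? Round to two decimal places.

7.38%

MRP (SML slope) = (8.30% − 3.64%) / (1.66 − 0.45) = 4.66% / 1.21 = 3.8512%
R_f (intercept) = 3.64% − 0.45 × 3.8512% = 1.9070%
E(R_Brixley) = R_f + β × MRP = 1.9070% + 1.42 × 3.8512% = 7.38%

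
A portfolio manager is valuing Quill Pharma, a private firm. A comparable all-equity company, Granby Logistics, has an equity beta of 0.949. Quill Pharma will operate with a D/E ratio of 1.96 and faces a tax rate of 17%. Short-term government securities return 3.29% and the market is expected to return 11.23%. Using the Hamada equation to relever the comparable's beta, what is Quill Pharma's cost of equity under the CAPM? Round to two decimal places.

23.08%

β_L = β_U × [1 + (1 − t)(D/E)] = 0.949 × [1 + (1 − 0.17) × 1.96]
    = 0.949 × [1 + 0.83 × 1.96] = 0.949 × 2.6268 = 2.4928
MRP = 11.23% − 3.29% = 7.94%
E(R) = R_f + β_L × MRP = 3.29% + 2.4928 × 7.94% = 23.08%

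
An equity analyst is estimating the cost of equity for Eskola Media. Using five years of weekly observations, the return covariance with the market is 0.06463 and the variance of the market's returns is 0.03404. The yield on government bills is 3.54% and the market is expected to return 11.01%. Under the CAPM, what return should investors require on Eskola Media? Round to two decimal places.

17.72%

β = Cov(R_i, R_m) / Var(R_m) = 0.06463 / 0.03404 = 1.8986
MRP = 11.01% − 3.54% = 7.47%
E(R) = R_f + β × MRP = 3.54% + 1.8986 × 7.47% = 17.72%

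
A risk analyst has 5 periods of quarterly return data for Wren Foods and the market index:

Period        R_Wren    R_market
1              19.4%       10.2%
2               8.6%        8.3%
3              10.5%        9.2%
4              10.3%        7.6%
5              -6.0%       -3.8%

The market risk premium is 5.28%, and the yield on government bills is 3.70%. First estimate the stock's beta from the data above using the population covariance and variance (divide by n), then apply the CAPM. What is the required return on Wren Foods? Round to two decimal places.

11.63%

Mean R_i = (19.4 + 8.6 + 10.5 + 10.3 − 6.0) / 5 = 8.5600%
Mean R_m = (10.2 + 8.3 + 9.2 + 7.6 − 3.8) / 5 = 6.3000%
Σ(R_i − R̄_i)(R_m − R̄_m) = 197.3000  ⇒  Cov = 197.3000 / 5 = 39.4600
Σ(R_m − R̄_m)² = 131.3200  ⇒  Var(R_m) = 131.3200 / 5 = 26.2640
β = Cov / Var(R_m) = 39.4600 / 26.2640 = 1.5024
E(R) = R_f + β × MRP = 3.70% + 1.5024 × 5.28% = 11.63%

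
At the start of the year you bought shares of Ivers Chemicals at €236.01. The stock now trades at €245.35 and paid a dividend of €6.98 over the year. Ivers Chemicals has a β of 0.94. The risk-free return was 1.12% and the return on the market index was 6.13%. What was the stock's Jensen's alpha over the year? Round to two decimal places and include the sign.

+1.09%

Realised HPR = (P1 + D1 − P0) / P0 = (245.35 + 6.98 − 236.01) / 236.01 = 16.32 / 236.01 = 6.9150%
MRP = 6.13% − 1.12% = 5.01%
CAPM required = R_f + β·MRP = 1.12% + 0.94 × 5.01% = 5.8294%
α = realised − required = 6.9150% − 5.8294% = +1.09%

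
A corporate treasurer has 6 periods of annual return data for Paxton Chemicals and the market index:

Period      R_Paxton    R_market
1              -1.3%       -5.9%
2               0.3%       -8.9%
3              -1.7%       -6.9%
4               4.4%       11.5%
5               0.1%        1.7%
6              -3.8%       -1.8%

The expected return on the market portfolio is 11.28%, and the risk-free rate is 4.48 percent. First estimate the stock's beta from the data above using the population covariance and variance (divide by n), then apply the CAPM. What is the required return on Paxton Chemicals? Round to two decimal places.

6.19%

Mean R_i = (-1.3 + 0.3 − 1.7 + 4.4 + 0.1 − 3.8) / 6 = -0.3333%
Mean R_m = (-5.9 − 8.9 − 6.9 + 11.5 + 1.7 − 1.8) / 6 = -1.7167%
Σ(R_i − R̄_i)(R_m − R̄_m) = 70.9067  ⇒  Cov = 70.9067 / 6 = 11.8178
Σ(R_m − R̄_m)² = 282.3283  ⇒  Var(R_m) = 282.3283 / 6 = 47.0547
β = Cov / Var(R_m) = 11.8178 / 47.0547 = 0.2512
MRP = 11.28% − 4.48% = 6.80%
E(R) = R_f + β × MRP = 4.48% + 0.2512 × 6.80% = 6.19%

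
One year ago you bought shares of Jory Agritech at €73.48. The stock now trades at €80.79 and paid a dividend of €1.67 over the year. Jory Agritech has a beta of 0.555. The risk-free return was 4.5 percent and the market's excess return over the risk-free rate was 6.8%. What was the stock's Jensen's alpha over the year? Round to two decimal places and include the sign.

Realised HPR = (P1 + D1 − P0) / P0 = (80.79 + 1.67 − 73.48) / 73.48 = 8.98 / 73.48 = 12.2210%
CAPM required = R_f + β·MRP = 4.5% + 0.555 × 6.8% = 8.2740%
α = realised − required = 12.2210% − 8.2740% = +3.95%

+3.95%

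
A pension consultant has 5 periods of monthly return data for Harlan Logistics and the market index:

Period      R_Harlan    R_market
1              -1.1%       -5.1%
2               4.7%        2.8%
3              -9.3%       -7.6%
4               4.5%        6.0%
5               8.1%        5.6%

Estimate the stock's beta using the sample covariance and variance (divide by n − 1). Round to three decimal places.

1.007

Mean R_i = (-1.1 + 4.7 − 9.3 + 4.5 + 8.1) / 5 = 1.3800%
Mean R_m = (-5.1 + 2.8 − 7.6 + 6.0 + 5.6) / 5 = 0.3400%
Σ(R_i − R̄_i)(R_m − R̄_m) = 159.4640  ⇒  Cov = 159.4640 / 4 = 39.8660
Σ(R_m − R̄_m)² = 158.3920  ⇒  Var(R_m) = 158.3920 / 4 = 39.5980
β = Cov / Var(R_m) = 39.8660 / 39.5980 = 1.0068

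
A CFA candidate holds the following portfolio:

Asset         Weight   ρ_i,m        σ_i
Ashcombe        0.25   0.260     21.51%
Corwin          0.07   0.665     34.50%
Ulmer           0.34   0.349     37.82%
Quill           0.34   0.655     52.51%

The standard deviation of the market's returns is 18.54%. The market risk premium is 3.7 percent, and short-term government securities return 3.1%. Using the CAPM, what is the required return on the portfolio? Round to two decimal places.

6.93%

β_Ashcombe = 0.260 × 21.51% / 18.54% = 0.3017
β_Corwin = 0.665 × 34.50% / 18.54% = 1.2375
β_Ulmer = 0.349 × 37.82% / 18.54% = 0.7119
β_Quill = 0.655 × 52.51% / 18.54% = 1.8551
β_P = Σ w_i β_i = 0.25×0.3017 + 0.07×1.2375 + 0.34×0.7119 + 0.34×1.8551 = 1.0348
E(R_P) = R_f + β_P × MRP = 3.1% + 1.0348 × 3.7% = 6.93%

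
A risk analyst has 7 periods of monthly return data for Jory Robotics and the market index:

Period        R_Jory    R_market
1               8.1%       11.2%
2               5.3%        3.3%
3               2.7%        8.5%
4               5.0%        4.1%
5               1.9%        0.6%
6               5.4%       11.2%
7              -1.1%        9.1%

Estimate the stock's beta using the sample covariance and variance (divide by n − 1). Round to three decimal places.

Mean R_i = (8.1 + 5.3 + 2.7 + 5.0 + 1.9 + 5.4 − 1.1) / 7 = 3.9000%
Mean R_m = (11.2 + 3.3 + 8.5 + 4.1 + 0.6 + 11.2 + 9.1) / 7 = 6.8571%
Σ(R_i − R̄_i)(R_m − R̄_m) = 16.0700  ⇒  Cov = 16.0700 / 6 = 2.6783
Σ(R_m − R̄_m)² = 104.8571  ⇒  Var(R_m) = 104.8571 / 6 = 17.4762
β = Cov / Var(R_m) = 2.6783 / 17.4762 = 0.1533

0.153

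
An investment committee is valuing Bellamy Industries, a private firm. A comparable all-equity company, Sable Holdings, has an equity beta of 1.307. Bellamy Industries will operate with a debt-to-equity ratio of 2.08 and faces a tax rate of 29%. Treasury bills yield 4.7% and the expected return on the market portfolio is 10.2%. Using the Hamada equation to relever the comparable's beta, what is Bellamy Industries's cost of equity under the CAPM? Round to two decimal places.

β_L = β_U × [1 + (1 − t)(D/E)] = 1.307 × [1 + (1 − 0.29) × 2.08]
    = 1.307 × [1 + 0.71 × 2.08] = 1.307 × 2.4768 = 3.2372
MRP = 10.2% − 4.7% = 5.50%
E(R) = R_f + β_L × MRP = 4.7% + 3.2372 × 5.5% = 22.50%

22.50%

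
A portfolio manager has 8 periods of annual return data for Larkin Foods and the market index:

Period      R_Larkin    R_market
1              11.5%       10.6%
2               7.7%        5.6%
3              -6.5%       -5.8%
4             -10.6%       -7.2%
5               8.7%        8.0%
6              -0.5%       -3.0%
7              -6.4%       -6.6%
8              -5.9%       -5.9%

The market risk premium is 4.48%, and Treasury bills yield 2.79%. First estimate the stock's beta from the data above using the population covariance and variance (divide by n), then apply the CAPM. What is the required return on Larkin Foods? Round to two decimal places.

7.84%

Mean R_i = (11.5 + 7.7 − 6.5 − 10.6 + 8.7 − 0.5 − 6.4 − 5.9) / 8 = -0.2500%
Mean R_m = (10.6 + 5.6 − 5.8 − 7.2 + 8.0 − 3.0 − 6.6 − 5.9) / 8 = -0.5375%
Σ(R_i − R̄_i)(R_m − R̄_m) = 426.1150  ⇒  Cov = 426.1150 / 8 = 53.2644
Σ(R_m − R̄_m)² = 378.2588  ⇒  Var(R_m) = 378.2588 / 8 = 47.2824
β = Cov / Var(R_m) = 53.2644 / 47.2824 = 1.1265
E(R) = R_f + β × MRP = 2.79% + 1.1265 × 4.48% = 7.84%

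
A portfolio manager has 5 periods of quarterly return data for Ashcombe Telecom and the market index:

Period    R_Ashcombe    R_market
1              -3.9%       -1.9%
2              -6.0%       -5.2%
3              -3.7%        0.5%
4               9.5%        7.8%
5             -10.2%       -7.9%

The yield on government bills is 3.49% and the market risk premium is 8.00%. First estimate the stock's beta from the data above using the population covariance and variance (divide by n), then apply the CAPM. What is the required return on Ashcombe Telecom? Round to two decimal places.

Mean R_i = (-3.9 − 6.0 − 3.7 + 9.5 − 10.2) / 5 = -2.8600%
Mean R_m = (-1.9 − 5.2 + 0.5 + 7.8 − 7.9) / 5 = -1.3400%
Σ(R_i − R̄_i)(R_m − R̄_m) = 172.2780  ⇒  Cov = 172.2780 / 5 = 34.4556
Σ(R_m − R̄_m)² = 145.1720  ⇒  Var(R_m) = 145.1720 / 5 = 29.0344
β = Cov / Var(R_m) = 34.4556 / 29.0344 = 1.1867
E(R) = R_f + β × MRP = 3.49% + 1.1867 × 8.00% = 12.98%

12.98%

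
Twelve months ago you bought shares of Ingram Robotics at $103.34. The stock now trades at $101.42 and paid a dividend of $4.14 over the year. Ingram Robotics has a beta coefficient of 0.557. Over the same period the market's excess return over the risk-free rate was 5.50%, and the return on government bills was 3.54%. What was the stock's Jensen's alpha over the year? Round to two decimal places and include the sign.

-4.46%

Realised HPR = (P1 + D1 − P0) / P0 = (101.42 + 4.14 − 103.34) / 103.34 = 2.22 / 103.34 = 2.1482%
CAPM required = R_f + β·MRP = 3.54% + 0.557 × 5.50% = 6.60350%
α = realised − required = 2.1482% − 6.60350% = -4.46%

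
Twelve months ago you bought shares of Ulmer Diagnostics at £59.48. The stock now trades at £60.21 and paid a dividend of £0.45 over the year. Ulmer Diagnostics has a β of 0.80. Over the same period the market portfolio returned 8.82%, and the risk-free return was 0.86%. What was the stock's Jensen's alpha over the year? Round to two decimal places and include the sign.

Realised HPR = (P1 + D1 − P0) / P0 = (60.21 + 0.45 − 59.48) / 59.48 = 1.18 / 59.48 = 1.9839%
MRP = 8.82% − 0.86% = 7.96%
CAPM required = R_f + β·MRP = 0.86% + 0.80 × 7.96% = 7.2280%
α = realised − required = 1.9839% − 7.2280% = -5.24%

-5.24%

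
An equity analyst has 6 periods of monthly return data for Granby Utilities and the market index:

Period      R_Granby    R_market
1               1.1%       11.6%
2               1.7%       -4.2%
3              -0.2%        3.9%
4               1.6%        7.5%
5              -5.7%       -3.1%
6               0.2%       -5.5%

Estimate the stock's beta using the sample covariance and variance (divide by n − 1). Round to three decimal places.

0.145

Mean R_i = (1.1 + 1.7 − 0.2 + 1.6 − 5.7 + 0.2) / 6 = -0.2167%
Mean R_m = (11.6 − 4.2 + 3.9 + 7.5 − 3.1 − 5.5) / 6 = 1.7000%
Σ(R_i − R̄_i)(R_m − R̄_m) = 35.6200  ⇒  Cov = 35.6200 / 5 = 7.1240
Σ(R_m − R̄_m)² = 246.1800  ⇒  Var(R_m) = 246.1800 / 5 = 49.2360
β = Cov / Var(R_m) = 7.1240 / 49.2360 = 0.1447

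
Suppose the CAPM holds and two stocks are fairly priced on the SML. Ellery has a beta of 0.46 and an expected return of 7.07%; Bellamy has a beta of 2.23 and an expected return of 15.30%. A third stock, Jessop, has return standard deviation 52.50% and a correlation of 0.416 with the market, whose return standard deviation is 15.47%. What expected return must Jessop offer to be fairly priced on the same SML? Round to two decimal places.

MRP = (15.30% − 7.07%) / (2.23 − 0.46) = 4.6497%
R_f = 7.07% − 0.46 × 4.6497% = 4.9311%
β_Jessop = ρ·σ_i/σ_m = 0.416 × 52.50 / 15.47 = 1.4118
E(R_Jessop) = R_f + β × MRP = 4.9311% + 1.4118 × 4.6497% = 11.50%

11.50%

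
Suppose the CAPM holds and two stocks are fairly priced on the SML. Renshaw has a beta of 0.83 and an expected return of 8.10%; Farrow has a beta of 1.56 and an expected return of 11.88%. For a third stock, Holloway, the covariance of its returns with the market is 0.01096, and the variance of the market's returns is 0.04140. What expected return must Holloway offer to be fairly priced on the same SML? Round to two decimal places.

5.17%

MRP = (11.88% − 8.10%) / (1.56 − 0.83) = 5.1781%
R_f = 8.10% − 0.83 × 5.1781% = 3.8022%
β_Holloway = Cov / Var(R_m) = 0.01096 / 0.04140 = 0.2647
E(R_Holloway) = R_f + β × MRP = 3.8022% + 0.2647 × 5.1781% = 5.17%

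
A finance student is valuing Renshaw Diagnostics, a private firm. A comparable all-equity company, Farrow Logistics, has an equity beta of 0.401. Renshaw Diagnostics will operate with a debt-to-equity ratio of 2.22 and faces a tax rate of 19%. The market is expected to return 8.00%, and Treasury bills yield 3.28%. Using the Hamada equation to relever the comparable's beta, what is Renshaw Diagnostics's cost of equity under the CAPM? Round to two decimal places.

β_L = β_U × [1 + (1 − t)(D/E)] = 0.401 × [1 + (1 − 0.19) × 2.22]
    = 0.401 × [1 + 0.81 × 2.22] = 0.401 × 2.7982 = 1.1221
MRP = 8.00% − 3.28% = 4.72%
E(R) = R_f + β_L × MRP = 3.28% + 1.1221 × 4.72% = 8.58%

8.58%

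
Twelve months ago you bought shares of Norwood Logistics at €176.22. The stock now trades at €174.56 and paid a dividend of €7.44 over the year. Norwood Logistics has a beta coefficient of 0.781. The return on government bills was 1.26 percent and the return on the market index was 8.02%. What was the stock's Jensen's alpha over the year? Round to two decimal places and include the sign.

Realised HPR = (P1 + D1 − P0) / P0 = (174.56 + 7.44 − 176.22) / 176.22 = 5.78 / 176.22 = 3.2800%
MRP = 8.02% − 1.26% = 6.76%
CAPM required = R_f + β·MRP = 1.26% + 0.781 × 6.76% = 6.53956%
α = realised − required = 3.2800% − 6.53956% = -3.26%

-3.26%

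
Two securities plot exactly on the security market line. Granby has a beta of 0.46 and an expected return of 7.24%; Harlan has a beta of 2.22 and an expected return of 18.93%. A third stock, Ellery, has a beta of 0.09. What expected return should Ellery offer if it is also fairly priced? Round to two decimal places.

4.78%

MRP (SML slope) = (18.93% − 7.24%) / (2.22 − 0.46) = 11.69% / 1.76 = 6.6420%
R_f (intercept) = 7.24% − 0.46 × 6.6420% = 4.1847%
E(R_Ellery) = R_f + β × MRP = 4.1847% + 0.09 × 6.6420% = 4.78%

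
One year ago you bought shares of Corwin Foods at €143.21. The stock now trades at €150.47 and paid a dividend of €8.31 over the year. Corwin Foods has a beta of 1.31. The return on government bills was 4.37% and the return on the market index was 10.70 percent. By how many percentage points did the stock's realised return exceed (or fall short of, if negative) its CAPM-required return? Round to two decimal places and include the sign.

-1.79%

Realised HPR = (P1 + D1 − P0) / P0 = (150.47 + 8.31 − 143.21) / 143.21 = 15.57 / 143.21 = 10.8721%
MRP = 10.70% − 4.37% = 6.33%
CAPM required = R_f + β·MRP = 4.37% + 1.31 × 6.33% = 12.6623%
α = realised − required = 10.8721% − 12.6623% = -1.79%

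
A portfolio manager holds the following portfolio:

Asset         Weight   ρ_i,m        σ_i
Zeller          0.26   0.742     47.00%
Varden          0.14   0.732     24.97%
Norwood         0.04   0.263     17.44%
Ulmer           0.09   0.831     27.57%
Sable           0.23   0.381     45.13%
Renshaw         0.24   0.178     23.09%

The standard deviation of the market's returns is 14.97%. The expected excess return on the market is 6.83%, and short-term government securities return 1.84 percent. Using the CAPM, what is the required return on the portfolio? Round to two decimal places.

10.42%

β_Zeller = 0.742 × 47.00% / 14.97% = 2.3296
β_Varden = 0.732 × 24.97% / 14.97% = 1.2210
β_Norwood = 0.263 × 17.44% / 14.97% = 0.3064
β_Ulmer = 0.831 × 27.57% / 14.97% = 1.5304
β_Sable = 0.381 × 45.13% / 14.97% = 1.1486
β_Renshaw = 0.178 × 23.09% / 14.97% = 0.2746
β_P = Σ w_i β_i = 0.26×2.3296 + 0.14×1.2210 + 0.04×0.3064 + 0.09×1.5304 + 0.23×1.1486 + 0.24×0.2746 = 1.2567
E(R_P) = R_f + β_P × MRP = 1.84% + 1.2567 × 6.83% = 10.42%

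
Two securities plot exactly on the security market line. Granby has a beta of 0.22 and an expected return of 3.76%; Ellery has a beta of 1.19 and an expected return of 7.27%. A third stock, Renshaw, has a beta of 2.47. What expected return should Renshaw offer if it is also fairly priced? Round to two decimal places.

11.90%

MRP (SML slope) = (7.27% − 3.76%) / (1.19 − 0.22) = 3.51% / 0.97 = 3.6186%
R_f (intercept) = 3.76% − 0.22 × 3.6186% = 2.9639%
E(R_Renshaw) = R_f + β × MRP = 2.9639% + 2.47 × 3.6186% = 11.90%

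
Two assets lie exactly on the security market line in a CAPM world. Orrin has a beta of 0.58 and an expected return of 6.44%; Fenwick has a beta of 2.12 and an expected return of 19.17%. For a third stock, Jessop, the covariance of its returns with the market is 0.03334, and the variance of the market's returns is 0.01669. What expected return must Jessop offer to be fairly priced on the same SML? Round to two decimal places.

18.16%

MRP = (19.17% − 6.44%) / (2.12 − 0.58) = 8.2662%
R_f = 6.44% − 0.58 × 8.2662% = 1.6456%
β_Jessop = Cov / Var(R_m) = 0.03334 / 0.01669 = 1.9976
E(R_Jessop) = R_f + β × MRP = 1.6456% + 1.9976 × 8.2662% = 18.16%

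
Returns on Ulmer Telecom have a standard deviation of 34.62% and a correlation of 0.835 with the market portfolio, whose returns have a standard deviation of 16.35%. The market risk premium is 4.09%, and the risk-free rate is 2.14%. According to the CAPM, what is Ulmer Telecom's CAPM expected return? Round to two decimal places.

β = ρ × σ_i / σ_m = 0.835 × 34.62% / 16.35% = 1.7681
E(R) = 2.14% + 1.7681 × 4.09% = 9.37%

9.37%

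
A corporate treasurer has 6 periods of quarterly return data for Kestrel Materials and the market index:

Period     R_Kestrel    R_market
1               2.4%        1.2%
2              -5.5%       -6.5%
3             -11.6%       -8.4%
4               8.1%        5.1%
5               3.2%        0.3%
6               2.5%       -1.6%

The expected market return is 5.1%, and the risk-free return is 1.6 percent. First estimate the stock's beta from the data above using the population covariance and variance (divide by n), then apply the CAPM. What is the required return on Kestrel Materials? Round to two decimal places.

6.38%

Mean R_i = (2.4 − 5.5 − 11.6 + 8.1 + 3.2 + 2.5) / 6 = -0.1500%
Mean R_m = (1.2 − 6.5 − 8.4 + 5.1 + 0.3 − 1.6) / 6 = -1.6500%
Σ(R_i − R̄_i)(R_m − R̄_m) = 172.8550  ⇒  Cov = 172.8550 / 6 = 28.8092
Σ(R_m − R̄_m)² = 126.5750  ⇒  Var(R_m) = 126.5750 / 6 = 21.0958
β = Cov / Var(R_m) = 28.8092 / 21.0958 = 1.3656
MRP = 5.1% − 1.6% = 3.50%
E(R) = R_f + β × MRP = 1.6% + 1.3656 × 3.5% = 6.38%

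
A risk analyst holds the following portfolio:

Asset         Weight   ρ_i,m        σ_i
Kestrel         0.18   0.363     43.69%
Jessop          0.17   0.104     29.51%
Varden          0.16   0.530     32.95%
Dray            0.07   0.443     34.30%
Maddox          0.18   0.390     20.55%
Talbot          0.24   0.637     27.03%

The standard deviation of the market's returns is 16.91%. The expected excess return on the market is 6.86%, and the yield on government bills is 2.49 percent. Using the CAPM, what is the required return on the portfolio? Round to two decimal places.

7.69%

β_Kestrel = 0.363 × 43.69% / 16.91% = 0.9379
β_Jessop = 0.104 × 29.51% / 16.91% = 0.1815
β_Varden = 0.530 × 32.95% / 16.91% = 1.0327
β_Dray = 0.443 × 34.30% / 16.91% = 0.8986
β_Maddox = 0.390 × 20.55% / 16.91% = 0.4740
β_Talbot = 0.637 × 27.03% / 16.91% = 1.0182
β_P = Σ w_i β_i = 0.18×0.9379 + 0.17×0.1815 + 0.16×1.0327 + 0.07×0.8986 + 0.18×0.4740 + 0.24×1.0182 = 0.7575
E(R_P) = R_f + β_P × MRP = 2.49% + 0.7575 × 6.86% = 7.69%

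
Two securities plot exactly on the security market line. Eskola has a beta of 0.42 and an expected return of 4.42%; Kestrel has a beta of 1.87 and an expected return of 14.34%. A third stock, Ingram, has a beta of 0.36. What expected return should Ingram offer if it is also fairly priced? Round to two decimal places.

4.01%

MRP (SML slope) = (14.34% − 4.42%) / (1.87 − 0.42) = 9.92% / 1.45 = 6.8414%
R_f (intercept) = 4.42% − 0.42 × 6.8414% = 1.5466%
E(R_Ingram) = R_f + β × MRP = 1.5466% + 0.36 × 6.8414% = 4.01%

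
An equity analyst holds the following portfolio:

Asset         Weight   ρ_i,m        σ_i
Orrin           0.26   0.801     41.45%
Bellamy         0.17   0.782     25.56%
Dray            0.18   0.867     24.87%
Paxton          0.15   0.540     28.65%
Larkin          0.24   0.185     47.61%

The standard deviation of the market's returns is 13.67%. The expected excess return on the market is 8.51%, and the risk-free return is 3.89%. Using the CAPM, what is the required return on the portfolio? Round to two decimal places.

β_Orrin = 0.801 × 41.45% / 13.67% = 2.4288
β_Bellamy = 0.782 × 25.56% / 13.67% = 1.4622
β_Dray = 0.867 × 24.87% / 13.67% = 1.5773
β_Paxton = 0.540 × 28.65% / 13.67% = 1.1317
β_Larkin = 0.185 × 47.61% / 13.67% = 0.6443
β_P = Σ w_i β_i = 0.26×2.4288 + 0.17×1.4622 + 0.18×1.5773 + 0.15×1.1317 + 0.24×0.6443 = 1.4884
E(R_P) = R_f + β_P × MRP = 3.89% + 1.4884 × 8.51% = 16.56%

16.56%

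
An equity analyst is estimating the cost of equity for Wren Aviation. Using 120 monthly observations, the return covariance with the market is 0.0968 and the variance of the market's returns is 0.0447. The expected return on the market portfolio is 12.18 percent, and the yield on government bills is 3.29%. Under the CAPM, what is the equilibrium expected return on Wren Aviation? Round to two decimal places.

β = Cov(R_i, R_m) / Var(R_m) = 0.0968 / 0.0447 = 2.1655
MRP = 12.18% − 3.29% = 8.89%
E(R) = R_f + β × MRP = 3.29% + 2.1655 × 8.89% = 22.54%

22.54%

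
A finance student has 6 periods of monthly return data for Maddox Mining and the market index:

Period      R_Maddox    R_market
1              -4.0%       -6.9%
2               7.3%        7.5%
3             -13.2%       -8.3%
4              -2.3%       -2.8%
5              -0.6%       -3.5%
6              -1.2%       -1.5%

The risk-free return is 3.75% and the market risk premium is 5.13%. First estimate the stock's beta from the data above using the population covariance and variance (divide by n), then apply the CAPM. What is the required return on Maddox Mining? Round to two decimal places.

Mean R_i = (-4.0 + 7.3 − 13.2 − 2.3 − 0.6 − 1.2) / 6 = -2.3333%
Mean R_m = (-6.9 + 7.5 − 8.3 − 2.8 − 3.5 − 1.5) / 6 = -2.5833%
Σ(R_i − R̄_i)(R_m − R̄_m) = 166.0833  ⇒  Cov = 166.0833 / 6 = 27.6806
Σ(R_m − R̄_m)² = 155.0483  ⇒  Var(R_m) = 155.0483 / 6 = 25.8414
β = Cov / Var(R_m) = 27.6806 / 25.8414 = 1.0712
E(R) = R_f + β × MRP = 3.75% + 1.0712 × 5.13% = 9.25%

9.25%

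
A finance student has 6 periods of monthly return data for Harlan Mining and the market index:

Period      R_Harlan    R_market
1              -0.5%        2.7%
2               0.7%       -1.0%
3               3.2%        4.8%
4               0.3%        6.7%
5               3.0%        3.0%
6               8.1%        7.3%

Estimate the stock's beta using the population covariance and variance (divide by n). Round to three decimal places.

0.548

Mean R_i = (-0.5 + 0.7 + 3.2 + 0.3 + 3.0 + 8.1) / 6 = 2.4667%
Mean R_m = (2.7 − 1.0 + 4.8 + 6.7 + 3.0 + 7.3) / 6 = 3.9167%
Σ(R_i − R̄_i)(R_m − R̄_m) = 25.4833  ⇒  Cov = 25.4833 / 6 = 4.2472
Σ(R_m − R̄_m)² = 46.4683  ⇒  Var(R_m) = 46.4683 / 6 = 7.7447
β = Cov / Var(R_m) = 4.2472 / 7.7447 = 0.5484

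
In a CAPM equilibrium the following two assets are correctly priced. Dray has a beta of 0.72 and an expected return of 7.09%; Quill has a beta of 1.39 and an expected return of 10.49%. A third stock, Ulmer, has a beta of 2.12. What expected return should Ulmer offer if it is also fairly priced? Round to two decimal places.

MRP (SML slope) = (10.49% − 7.09%) / (1.39 − 0.72) = 3.40% / 0.67 = 5.0746%
R_f (intercept) = 7.09% − 0.72 × 5.0746% = 3.4363%
E(R_Ulmer) = R_f + β × MRP = 3.4363% + 2.12 × 5.0746% = 14.19%

14.19%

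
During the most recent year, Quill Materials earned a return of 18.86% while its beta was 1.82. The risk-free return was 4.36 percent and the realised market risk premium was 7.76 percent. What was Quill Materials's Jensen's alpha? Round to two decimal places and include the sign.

CAPM benchmark = R_f + β(R_m − R_f) = 4.36% + 1.82 × 7.76% = 18.4832%
α = actual − benchmark = 18.86% − 18.4832% = +0.38%

+0.38%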